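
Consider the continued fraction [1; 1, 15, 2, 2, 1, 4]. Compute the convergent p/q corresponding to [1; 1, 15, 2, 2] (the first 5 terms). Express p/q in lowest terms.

159/82

a_0 = 1: 1/1
a_1 = 1: 2/1
a_2 = 15: 31/16
a_3 = 2: 64/33
a_4 = 2: 159/82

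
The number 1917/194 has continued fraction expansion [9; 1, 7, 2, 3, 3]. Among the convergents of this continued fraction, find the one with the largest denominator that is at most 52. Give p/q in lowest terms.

List convergents until the denominator exceeds the bound:
a_0 = 9: 9/1  (≤ bound)
a_1 = 1: 10/1  (≤ bound)
a_2 = 7: 79/8  (≤ bound)
a_3 = 2: 168/17  (≤ bound)
a_4 = 3: 583/59  (> 52, stop)

168/17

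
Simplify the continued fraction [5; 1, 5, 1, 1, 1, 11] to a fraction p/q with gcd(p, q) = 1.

a_0 = 5: 5/1
a_1 = 1: 6/1
a_2 = 5: 35/6
a_3 = 1: 41/7
a_4 = 1: 76/13
a_5 = 1: 117/20
a_6 = 11: 1363/233

1363/233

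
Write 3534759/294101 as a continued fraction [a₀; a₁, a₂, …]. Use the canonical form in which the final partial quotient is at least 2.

[12; 53, 50, 2, 2, 1, 15]

⌊3534759/294101⌋ = 12, remainder 5547
⌊294101/5547⌋ = 53, remainder 110
⌊5547/110⌋ = 50, remainder 47
⌊110/47⌋ = 2, remainder 16
⌊47/16⌋ = 2, remainder 15
⌊16/15⌋ = 1, remainder 1
⌊15/1⌋ = 15, remainder 0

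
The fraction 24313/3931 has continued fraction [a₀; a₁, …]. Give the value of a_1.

24313 = 6·3931 + 727, so a_0 = 6
3931 = 5·727 + 296, so a_1 = 5

5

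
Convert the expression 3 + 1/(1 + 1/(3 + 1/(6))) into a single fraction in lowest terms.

Use the convergent recurrence hₖ = aₖ·hₖ₋₁ + hₖ₋₂ (and likewise for the denominators kₖ):
a_0 = 3: 3/1
a_1 = 1: 4/1
a_2 = 3: 15/4
a_3 = 6: 94/25

94/25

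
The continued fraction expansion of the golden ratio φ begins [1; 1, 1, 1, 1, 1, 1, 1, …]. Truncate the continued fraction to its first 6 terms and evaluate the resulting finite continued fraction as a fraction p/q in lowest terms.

13/8

Start with 1.
1 + 1/(1/1) = 1 + 1/1 = 2/1
1 + 1/(2/1) = 1 + 1/2 = 3/2
1 + 1/(3/2) = 1 + 2/3 = 5/3
1 + 1/(5/3) = 1 + 3/5 = 8/5
1 + 1/(8/5) = 1 + 5/8 = 13/8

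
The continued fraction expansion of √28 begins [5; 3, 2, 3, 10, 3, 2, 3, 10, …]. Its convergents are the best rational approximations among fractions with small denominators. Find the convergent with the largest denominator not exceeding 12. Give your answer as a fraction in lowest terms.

37/7

List convergents until the denominator exceeds the bound:
a_0 = 5: 5/1  (≤ bound)
a_1 = 3: 16/3  (≤ bound)
a_2 = 2: 37/7  (≤ bound)
a_3 = 3: 127/24  (> 12, stop)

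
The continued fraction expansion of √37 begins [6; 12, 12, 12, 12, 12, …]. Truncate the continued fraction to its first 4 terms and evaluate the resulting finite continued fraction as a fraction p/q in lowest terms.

10657/1752

Start with 12.
12 + 1/(12/1) = 12 + 1/12 = 145/12
12 + 1/(145/12) = 12 + 12/145 = 1752/145
6 + 1/(1752/145) = 6 + 145/1752 = 10657/1752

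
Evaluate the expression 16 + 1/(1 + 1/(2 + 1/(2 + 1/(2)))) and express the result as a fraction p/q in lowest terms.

Start with 2.
2 + 1/(2/1) = 2 + 1/2 = 5/2
2 + 1/(5/2) = 2 + 2/5 = 12/5
1 + 1/(12/5) = 1 + 5/12 = 17/12
16 + 1/(17/12) = 16 + 12/17 = 284/17

284/17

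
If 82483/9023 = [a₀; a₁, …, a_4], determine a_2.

82483 ÷ 9023 → quotient 9, remainder 1276
9023 ÷ 1276 → quotient 7, remainder 91
1276 ÷ 91 → quotient 14, remainder 2

14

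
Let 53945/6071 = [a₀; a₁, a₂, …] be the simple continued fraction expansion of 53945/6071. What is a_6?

⌊53945/6071⌋ = 8, remainder 5377
⌊6071/5377⌋ = 1, remainder 694
⌊5377/694⌋ = 7, remainder 519
⌊694/519⌋ = 1, remainder 175
⌊519/175⌋ = 2, remainder 169
⌊175/169⌋ = 1, remainder 6
⌊169/6⌋ = 28, remainder 1

28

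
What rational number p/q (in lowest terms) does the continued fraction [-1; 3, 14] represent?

a_0 = -1: -1/1
a_1 = 3: -2/3
a_2 = 14: -29/43

-29/43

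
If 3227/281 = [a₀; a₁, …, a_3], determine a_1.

2

3227 ÷ 281 → quotient 11, remainder 136
281 ÷ 136 → quotient 2, remainder 9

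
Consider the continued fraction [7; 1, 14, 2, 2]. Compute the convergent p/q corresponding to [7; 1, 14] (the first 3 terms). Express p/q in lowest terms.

119/15

Work from the innermost term outward:
Start with 14.
1 + 1/(14/1) = 1 + 1/14 = 15/14
7 + 1/(15/14) = 7 + 14/15 = 119/15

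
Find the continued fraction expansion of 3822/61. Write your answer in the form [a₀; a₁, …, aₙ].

3822 ÷ 61 → quotient 62, remainder 40
61 ÷ 40 → quotient 1, remainder 21
40 ÷ 21 → quotient 1, remainder 19
21 ÷ 19 → quotient 1, remainder 2
19 ÷ 2 → quotient 9, remainder 1
2 ÷ 1 → quotient 2, remainder 0

[62; 1, 1, 1, 9, 2]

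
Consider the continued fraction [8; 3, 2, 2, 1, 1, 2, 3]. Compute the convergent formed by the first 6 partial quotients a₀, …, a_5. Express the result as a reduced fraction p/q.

a_0 = 8: 8/1
a_1 = 3: 25/3
a_2 = 2: 58/7
a_3 = 2: 141/17
a_4 = 1: 199/24
a_5 = 1: 340/41

340/41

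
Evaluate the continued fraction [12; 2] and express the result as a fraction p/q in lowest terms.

25/2

Start with 2.
12 + 1/(2/1) = 12 + 1/2 = 25/2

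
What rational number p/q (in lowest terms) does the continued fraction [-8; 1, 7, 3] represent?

Start with 3.
7 + 1/(3/1) = 7 + 1/3 = 22/3
1 + 1/(22/3) = 1 + 3/22 = 25/22
-8 + 1/(25/22) = -8 + 22/25 = -178/25

-178/25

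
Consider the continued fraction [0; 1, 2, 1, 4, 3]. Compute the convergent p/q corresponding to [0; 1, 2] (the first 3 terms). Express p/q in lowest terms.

2/3

Start with 2.
1 + 1/(2/1) = 1 + 1/2 = 3/2
0 + 1/(3/2) = 0 + 2/3 = 2/3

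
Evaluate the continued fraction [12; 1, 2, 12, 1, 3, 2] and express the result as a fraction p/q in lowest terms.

4487/354

Build up convergents one term at a time:
a_0 = 12: 12/1
a_1 = 1: 13/1
a_2 = 2: 38/3
a_3 = 12: 469/37
a_4 = 1: 507/40
a_5 = 3: 1990/157
a_6 = 2: 4487/354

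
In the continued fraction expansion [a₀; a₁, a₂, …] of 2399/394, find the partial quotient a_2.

Run the Euclidean algorithm, recording each quotient:
2399 = 6·394 + 35, so a_0 = 6
394 = 11·35 + 9, so a_1 = 11
35 = 3·9 + 8, so a_2 = 3

3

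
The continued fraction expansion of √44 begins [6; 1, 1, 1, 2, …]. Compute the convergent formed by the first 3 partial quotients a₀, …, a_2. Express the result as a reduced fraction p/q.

Start with 1.
1 + 1/(1/1) = 1 + 1/1 = 2/1
6 + 1/(2/1) = 6 + 1/2 = 13/2

13/2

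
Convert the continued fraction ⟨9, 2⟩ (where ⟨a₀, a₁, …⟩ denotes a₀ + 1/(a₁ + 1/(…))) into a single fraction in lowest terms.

Compute successive convergents:
a_0 = 9: 9/1
a_1 = 2: 19/2

19/2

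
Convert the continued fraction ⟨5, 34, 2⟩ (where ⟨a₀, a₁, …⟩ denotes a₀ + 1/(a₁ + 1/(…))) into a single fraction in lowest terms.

347/69

Start with 2.
34 + 1/(2/1) = 34 + 1/2 = 69/2
5 + 1/(69/2) = 5 + 2/69 = 347/69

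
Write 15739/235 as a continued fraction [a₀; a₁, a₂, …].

[66; 1, 38, 6]

15739 = 66·235 + 229, so a_0 = 66
235 = 1·229 + 6, so a_1 = 1
229 = 38·6 + 1, so a_2 = 38
6 = 6·1 + 0, so a_3 = 6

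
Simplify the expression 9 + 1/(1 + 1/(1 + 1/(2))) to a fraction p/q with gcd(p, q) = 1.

Compute successive convergents:
a_0 = 9: 9/1
a_1 = 1: 10/1
a_2 = 1: 19/2
a_3 = 2: 48/5

48/5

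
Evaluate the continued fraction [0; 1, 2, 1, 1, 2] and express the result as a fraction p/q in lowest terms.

Start with 2.
1 + 1/(2/1) = 1 + 1/2 = 3/2
1 + 1/(3/2) = 1 + 2/3 = 5/3
2 + 1/(5/3) = 2 + 3/5 = 13/5
1 + 1/(13/5) = 1 + 5/13 = 18/13
0 + 1/(18/13) = 0 + 13/18 = 13/18

13/18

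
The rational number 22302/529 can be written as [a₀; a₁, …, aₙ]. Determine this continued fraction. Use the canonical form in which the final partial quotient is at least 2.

22302 = 42·529 + 84, so a_0 = 42
529 = 6·84 + 25, so a_1 = 6
84 = 3·25 + 9, so a_2 = 3
25 = 2·9 + 7, so a_3 = 2
9 = 1·7 + 2, so a_4 = 1
7 = 3·2 + 1, so a_5 = 3
2 = 2·1 + 0, so a_6 = 2

[42; 6, 3, 2, 1, 3, 2]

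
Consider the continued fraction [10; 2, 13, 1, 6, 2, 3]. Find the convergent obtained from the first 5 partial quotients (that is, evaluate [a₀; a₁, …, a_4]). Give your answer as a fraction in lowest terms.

2107/201

Build up convergents one term at a time:
a_0 = 10: 10/1
a_1 = 2: 21/2
a_2 = 13: 283/27
a_3 = 1: 304/29
a_4 = 6: 2107/201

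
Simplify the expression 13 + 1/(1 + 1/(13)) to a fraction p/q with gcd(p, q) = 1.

a_0 = 13: 13/1
a_1 = 1: 14/1
a_2 = 13: 195/14

195/14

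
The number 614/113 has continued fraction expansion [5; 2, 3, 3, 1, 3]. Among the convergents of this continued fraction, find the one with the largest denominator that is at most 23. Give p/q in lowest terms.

125/23

a_0 = 5: 5/1  (≤ bound)
a_1 = 2: 11/2  (≤ bound)
a_2 = 3: 38/7  (≤ bound)
a_3 = 3: 125/23  (≤ bound)
a_4 = 1: 163/30  (> 23, stop)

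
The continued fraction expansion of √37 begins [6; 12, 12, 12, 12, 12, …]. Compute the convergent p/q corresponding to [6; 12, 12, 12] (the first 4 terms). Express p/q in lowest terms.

10657/1752

Start with 12.
12 + 1/(12/1) = 12 + 1/12 = 145/12
12 + 1/(145/12) = 12 + 12/145 = 1752/145
6 + 1/(1752/145) = 6 + 145/1752 = 10657/1752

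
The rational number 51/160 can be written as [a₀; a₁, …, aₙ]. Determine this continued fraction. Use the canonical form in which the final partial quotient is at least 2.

[0; 3, 7, 3, 2]

51 ÷ 160 → quotient 0, remainder 51
160 ÷ 51 → quotient 3, remainder 7
51 ÷ 7 → quotient 7, remainder 2
7 ÷ 2 → quotient 3, remainder 1
2 ÷ 1 → quotient 2, remainder 0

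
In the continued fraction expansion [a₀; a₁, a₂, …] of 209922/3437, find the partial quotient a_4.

8

209922 ÷ 3437 → quotient 61, remainder 265
3437 ÷ 265 → quotient 12, remainder 257
265 ÷ 257 → quotient 1, remainder 8
257 ÷ 8 → quotient 32, remainder 1
8 ÷ 1 → quotient 8, remainder 0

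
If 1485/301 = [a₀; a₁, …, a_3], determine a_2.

14

Apply division with remainder until the remainder is 0:
⌊1485/301⌋ = 4, remainder 281
⌊301/281⌋ = 1, remainder 20
⌊281/20⌋ = 14, remainder 1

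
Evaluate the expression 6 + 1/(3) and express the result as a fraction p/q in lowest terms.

19/3

a_0 = 6: 6/1
a_1 = 3: 19/3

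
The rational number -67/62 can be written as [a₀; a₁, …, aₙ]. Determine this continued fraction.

Run the Euclidean algorithm, recording each quotient:
⌊-67/62⌋ = -2, remainder 57
⌊62/57⌋ = 1, remainder 5
⌊57/5⌋ = 11, remainder 2
⌊5/2⌋ = 2, remainder 1
⌊2/1⌋ = 2, remainder 0

[-2; 1, 11, 2, 2]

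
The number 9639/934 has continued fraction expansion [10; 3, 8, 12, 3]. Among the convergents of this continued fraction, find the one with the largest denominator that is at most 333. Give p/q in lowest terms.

3127/303

a_0 = 10: 10/1  (≤ bound)
a_1 = 3: 31/3  (≤ bound)
a_2 = 8: 258/25  (≤ bound)
a_3 = 12: 3127/303  (≤ bound)
a_4 = 3: 9639/934  (> 333, stop)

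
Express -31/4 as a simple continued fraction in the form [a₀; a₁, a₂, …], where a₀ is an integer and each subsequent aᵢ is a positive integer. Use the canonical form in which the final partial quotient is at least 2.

⌊-31/4⌋ = -8, remainder 1
⌊4/1⌋ = 4, remainder 0

[-8; 4]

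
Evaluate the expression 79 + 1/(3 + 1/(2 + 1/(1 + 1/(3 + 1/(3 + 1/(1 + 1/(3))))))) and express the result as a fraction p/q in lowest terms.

Start with 3.
1 + 1/(3/1) = 1 + 1/3 = 4/3
3 + 1/(4/3) = 3 + 3/4 = 15/4
3 + 1/(15/4) = 3 + 4/15 = 49/15
1 + 1/(49/15) = 1 + 15/49 = 64/49
2 + 1/(64/49) = 2 + 49/64 = 177/64
3 + 1/(177/64) = 3 + 64/177 = 595/177
79 + 1/(595/177) = 79 + 177/595 = 47182/595

47182/595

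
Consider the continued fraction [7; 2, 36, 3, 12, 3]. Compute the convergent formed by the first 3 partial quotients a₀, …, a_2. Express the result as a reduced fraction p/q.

Start with 36.
2 + 1/(36/1) = 2 + 1/36 = 73/36
7 + 1/(73/36) = 7 + 36/73 = 547/73

547/73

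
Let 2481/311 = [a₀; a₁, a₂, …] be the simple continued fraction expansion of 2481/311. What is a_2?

43

Apply division with remainder until the remainder is 0:
⌊2481/311⌋ = 7, remainder 304
⌊311/304⌋ = 1, remainder 7
⌊304/7⌋ = 43, remainder 3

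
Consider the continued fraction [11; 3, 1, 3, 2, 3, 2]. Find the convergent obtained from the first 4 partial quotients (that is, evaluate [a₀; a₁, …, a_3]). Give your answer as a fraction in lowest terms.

169/15

Start with 3.
1 + 1/(3/1) = 1 + 1/3 = 4/3
3 + 1/(4/3) = 3 + 3/4 = 15/4
11 + 1/(15/4) = 11 + 4/15 = 169/15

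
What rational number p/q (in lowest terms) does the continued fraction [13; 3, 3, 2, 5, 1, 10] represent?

Start with 10.
1 + 1/(10/1) = 1 + 1/10 = 11/10
5 + 1/(11/10) = 5 + 10/11 = 65/11
2 + 1/(65/11) = 2 + 11/65 = 141/65
3 + 1/(141/65) = 3 + 65/141 = 488/141
3 + 1/(488/141) = 3 + 141/488 = 1605/488
13 + 1/(1605/488) = 13 + 488/1605 = 21353/1605

21353/1605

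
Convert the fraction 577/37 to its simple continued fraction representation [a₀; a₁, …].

[15; 1, 1, 2, 7]

577 ÷ 37 → quotient 15, remainder 22
37 ÷ 22 → quotient 1, remainder 15
22 ÷ 15 → quotient 1, remainder 7
15 ÷ 7 → quotient 2, remainder 1
7 ÷ 1 → quotient 7, remainder 0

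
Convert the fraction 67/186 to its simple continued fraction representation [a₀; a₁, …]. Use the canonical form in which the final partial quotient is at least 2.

67 ÷ 186 → quotient 0, remainder 67
186 ÷ 67 → quotient 2, remainder 52
67 ÷ 52 → quotient 1, remainder 15
52 ÷ 15 → quotient 3, remainder 7
15 ÷ 7 → quotient 2, remainder 1
7 ÷ 1 → quotient 7, remainder 0

[0; 2, 1, 3, 2, 7]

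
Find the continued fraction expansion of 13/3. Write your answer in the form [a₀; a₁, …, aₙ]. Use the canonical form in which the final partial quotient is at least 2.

[4; 3]

⌊13/3⌋ = 4, remainder 1
⌊3/1⌋ = 3, remainder 0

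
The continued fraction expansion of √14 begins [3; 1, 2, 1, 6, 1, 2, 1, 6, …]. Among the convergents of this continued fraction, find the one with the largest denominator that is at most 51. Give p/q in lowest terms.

a_0 = 3: 3/1  (≤ bound)
a_1 = 1: 4/1  (≤ bound)
a_2 = 2: 11/3  (≤ bound)
a_3 = 1: 15/4  (≤ bound)
a_4 = 6: 101/27  (≤ bound)
a_5 = 1: 116/31  (≤ bound)
a_6 = 2: 333/89  (> 51, stop)

116/31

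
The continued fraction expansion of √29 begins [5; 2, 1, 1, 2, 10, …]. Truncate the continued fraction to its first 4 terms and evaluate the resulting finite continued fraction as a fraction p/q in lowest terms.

Compute successive convergents:
a_0 = 5: 5/1
a_1 = 2: 11/2
a_2 = 1: 16/3
a_3 = 1: 27/5

27/5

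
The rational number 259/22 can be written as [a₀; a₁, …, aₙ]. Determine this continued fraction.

[11; 1, 3, 2, 2]

⌊259/22⌋ = 11, remainder 17
⌊22/17⌋ = 1, remainder 5
⌊17/5⌋ = 3, remainder 2
⌊5/2⌋ = 2, remainder 1
⌊2/1⌋ = 2, remainder 0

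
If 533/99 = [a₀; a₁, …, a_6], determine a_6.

7

533 ÷ 99 → quotient 5, remainder 38
99 ÷ 38 → quotient 2, remainder 23
38 ÷ 23 → quotient 1, remainder 15
23 ÷ 15 → quotient 1, remainder 8
15 ÷ 8 → quotient 1, remainder 7
8 ÷ 7 → quotient 1, remainder 1
7 ÷ 1 → quotient 7, remainder 0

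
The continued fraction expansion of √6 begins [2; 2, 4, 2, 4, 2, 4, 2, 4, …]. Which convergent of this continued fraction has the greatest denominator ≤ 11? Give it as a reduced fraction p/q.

22/9

a_0 = 2: 2/1  (≤ bound)
a_1 = 2: 5/2  (≤ bound)
a_2 = 4: 22/9  (≤ bound)
a_3 = 2: 49/20  (> 11, stop)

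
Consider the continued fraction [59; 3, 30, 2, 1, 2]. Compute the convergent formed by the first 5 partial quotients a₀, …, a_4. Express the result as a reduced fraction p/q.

16375/276

Start with 1.
2 + 1/(1/1) = 2 + 1/1 = 3/1
30 + 1/(3/1) = 30 + 1/3 = 91/3
3 + 1/(91/3) = 3 + 3/91 = 276/91
59 + 1/(276/91) = 59 + 91/276 = 16375/276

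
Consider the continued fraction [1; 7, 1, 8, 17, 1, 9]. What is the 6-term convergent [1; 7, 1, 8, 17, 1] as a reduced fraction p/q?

1449/1286

Use the convergent recurrence hₖ = aₖ·hₖ₋₁ + hₖ₋₂ (and likewise for the denominators kₖ):
a_0 = 1: 1/1
a_1 = 7: 8/7
a_2 = 1: 9/8
a_3 = 8: 80/71
a_4 = 17: 1369/1215
a_5 = 1: 1449/1286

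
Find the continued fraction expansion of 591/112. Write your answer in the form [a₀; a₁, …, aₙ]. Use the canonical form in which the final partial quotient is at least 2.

591 ÷ 112 → quotient 5, remainder 31
112 ÷ 31 → quotient 3, remainder 19
31 ÷ 19 → quotient 1, remainder 12
19 ÷ 12 → quotient 1, remainder 7
12 ÷ 7 → quotient 1, remainder 5
7 ÷ 5 → quotient 1, remainder 2
5 ÷ 2 → quotient 2, remainder 1
2 ÷ 1 → quotient 2, remainder 0

[5; 3, 1, 1, 1, 1, 2, 2]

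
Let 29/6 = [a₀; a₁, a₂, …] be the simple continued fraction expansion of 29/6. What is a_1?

1

Repeatedly divide and take the remainder:
⌊29/6⌋ = 4, remainder 5
⌊6/5⌋ = 1, remainder 1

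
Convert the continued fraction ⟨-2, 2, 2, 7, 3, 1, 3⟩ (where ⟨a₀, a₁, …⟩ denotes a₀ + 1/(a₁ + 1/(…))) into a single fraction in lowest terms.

-917/575

Use the convergent recurrence hₖ = aₖ·hₖ₋₁ + hₖ₋₂ (and likewise for the denominators kₖ):
a_0 = -2: -2/1
a_1 = 2: -3/2
a_2 = 2: -8/5
a_3 = 7: -59/37
a_4 = 3: -185/116
a_5 = 1: -244/153
a_6 = 3: -917/575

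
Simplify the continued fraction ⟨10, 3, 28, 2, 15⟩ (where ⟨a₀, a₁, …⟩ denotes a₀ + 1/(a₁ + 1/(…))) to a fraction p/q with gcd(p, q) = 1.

a_0 = 10: 10/1
a_1 = 3: 31/3
a_2 = 28: 878/85
a_3 = 2: 1787/173
a_4 = 15: 27683/2680

27683/2680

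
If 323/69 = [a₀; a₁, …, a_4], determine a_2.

⌊323/69⌋ = 4, remainder 47
⌊69/47⌋ = 1, remainder 22
⌊47/22⌋ = 2, remainder 3

2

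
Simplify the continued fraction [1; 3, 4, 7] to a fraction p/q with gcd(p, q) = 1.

Work from the innermost term outward:
Start with 7.
4 + 1/(7/1) = 4 + 1/7 = 29/7
3 + 1/(29/7) = 3 + 7/29 = 94/29
1 + 1/(94/29) = 1 + 29/94 = 123/94

123/94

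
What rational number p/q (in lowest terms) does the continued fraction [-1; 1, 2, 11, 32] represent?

-353/1091

Starting at the tail and folding back:
Start with 32.
11 + 1/(32/1) = 11 + 1/32 = 353/32
2 + 1/(353/32) = 2 + 32/353 = 738/353
1 + 1/(738/353) = 1 + 353/738 = 1091/738
-1 + 1/(1091/738) = -1 + 738/1091 = -353/1091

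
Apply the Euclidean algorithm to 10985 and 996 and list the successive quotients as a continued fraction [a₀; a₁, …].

10985 = 11·996 + 29, so a_0 = 11
996 = 34·29 + 10, so a_1 = 34
29 = 2·10 + 9, so a_2 = 2
10 = 1·9 + 1, so a_3 = 1
9 = 9·1 + 0, so a_4 = 9

[11; 34, 2, 1, 9]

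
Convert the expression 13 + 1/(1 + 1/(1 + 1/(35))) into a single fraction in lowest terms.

959/71

Start with 35.
1 + 1/(35/1) = 1 + 1/35 = 36/35
1 + 1/(36/35) = 1 + 35/36 = 71/36
13 + 1/(71/36) = 13 + 36/71 = 959/71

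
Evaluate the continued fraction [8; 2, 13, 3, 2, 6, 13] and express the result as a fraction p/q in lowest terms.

Start with 13.
6 + 1/(13/1) = 6 + 1/13 = 79/13
2 + 1/(79/13) = 2 + 13/79 = 171/79
3 + 1/(171/79) = 3 + 79/171 = 592/171
13 + 1/(592/171) = 13 + 171/592 = 7867/592
2 + 1/(7867/592) = 2 + 592/7867 = 16326/7867
8 + 1/(16326/7867) = 8 + 7867/16326 = 138475/16326

138475/16326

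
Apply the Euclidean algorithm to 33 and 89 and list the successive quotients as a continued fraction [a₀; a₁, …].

[0; 2, 1, 2, 3, 3]

33 = 0·89 + 33, so a_0 = 0
89 = 2·33 + 23, so a_1 = 2
33 = 1·23 + 10, so a_2 = 1
23 = 2·10 + 3, so a_3 = 2
10 = 3·3 + 1, so a_4 = 3
3 = 3·1 + 0, so a_5 = 3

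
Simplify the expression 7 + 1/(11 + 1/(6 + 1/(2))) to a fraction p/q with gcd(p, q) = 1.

1028/145

Start with 2.
6 + 1/(2/1) = 6 + 1/2 = 13/2
11 + 1/(13/2) = 11 + 2/13 = 145/13
7 + 1/(145/13) = 7 + 13/145 = 1028/145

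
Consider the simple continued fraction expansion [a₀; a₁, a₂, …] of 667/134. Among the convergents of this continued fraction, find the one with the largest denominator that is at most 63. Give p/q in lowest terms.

224/45

List convergents until the denominator exceeds the bound:
a_0 = 4: 4/1  (≤ bound)
a_1 = 1: 5/1  (≤ bound)
a_2 = 43: 219/44  (≤ bound)
a_3 = 1: 224/45  (≤ bound)
a_4 = 2: 667/134  (> 63, stop)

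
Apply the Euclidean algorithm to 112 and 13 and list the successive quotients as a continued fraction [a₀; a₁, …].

[8; 1, 1, 1, 1, 2]

112 ÷ 13 → quotient 8, remainder 8
13 ÷ 8 → quotient 1, remainder 5
8 ÷ 5 → quotient 1, remainder 3
5 ÷ 3 → quotient 1, remainder 2
3 ÷ 2 → quotient 1, remainder 1
2 ÷ 1 → quotient 2, remainder 0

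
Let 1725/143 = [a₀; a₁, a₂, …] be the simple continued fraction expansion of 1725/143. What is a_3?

8

1725 ÷ 143 → quotient 12, remainder 9
143 ÷ 9 → quotient 15, remainder 8
9 ÷ 8 → quotient 1, remainder 1
8 ÷ 1 → quotient 8, remainder 0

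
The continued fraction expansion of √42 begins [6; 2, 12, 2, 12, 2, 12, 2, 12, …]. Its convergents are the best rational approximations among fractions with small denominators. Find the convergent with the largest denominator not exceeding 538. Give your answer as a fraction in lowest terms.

337/52

a_0 = 6: 6/1  (≤ bound)
a_1 = 2: 13/2  (≤ bound)
a_2 = 12: 162/25  (≤ bound)
a_3 = 2: 337/52  (≤ bound)
a_4 = 12: 4206/649  (> 538, stop)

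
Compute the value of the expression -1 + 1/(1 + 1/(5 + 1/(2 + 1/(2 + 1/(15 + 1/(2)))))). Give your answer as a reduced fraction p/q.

-159/1018

a_0 = -1: -1/1
a_1 = 1: 0/1
a_2 = 5: -1/6
a_3 = 2: -2/13
a_4 = 2: -5/32
a_5 = 15: -77/493
a_6 = 2: -159/1018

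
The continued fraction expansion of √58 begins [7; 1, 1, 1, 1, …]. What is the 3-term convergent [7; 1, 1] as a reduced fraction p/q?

Start with 1.
1 + 1/(1/1) = 1 + 1/1 = 2/1
7 + 1/(2/1) = 7 + 1/2 = 15/2

15/2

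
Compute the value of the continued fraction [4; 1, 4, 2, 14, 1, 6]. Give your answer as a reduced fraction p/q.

Start with 6.
1 + 1/(6/1) = 1 + 1/6 = 7/6
14 + 1/(7/6) = 14 + 6/7 = 104/7
2 + 1/(104/7) = 2 + 7/104 = 215/104
4 + 1/(215/104) = 4 + 104/215 = 964/215
1 + 1/(964/215) = 1 + 215/964 = 1179/964
4 + 1/(1179/964) = 4 + 964/1179 = 5680/1179

5680/1179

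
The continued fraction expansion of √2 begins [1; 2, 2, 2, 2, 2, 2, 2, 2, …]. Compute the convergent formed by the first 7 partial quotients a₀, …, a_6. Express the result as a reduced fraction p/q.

239/169

Start with 2.
2 + 1/(2/1) = 2 + 1/2 = 5/2
2 + 1/(5/2) = 2 + 2/5 = 12/5
2 + 1/(12/5) = 2 + 5/12 = 29/12
2 + 1/(29/12) = 2 + 12/29 = 70/29
2 + 1/(70/29) = 2 + 29/70 = 169/70
1 + 1/(169/70) = 1 + 70/169 = 239/169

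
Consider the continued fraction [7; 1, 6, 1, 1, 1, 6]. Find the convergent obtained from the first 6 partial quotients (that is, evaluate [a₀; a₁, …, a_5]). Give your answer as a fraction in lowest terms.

181/23

Start with 1.
1 + 1/(1/1) = 1 + 1/1 = 2/1
1 + 1/(2/1) = 1 + 1/2 = 3/2
6 + 1/(3/2) = 6 + 2/3 = 20/3
1 + 1/(20/3) = 1 + 3/20 = 23/20
7 + 1/(23/20) = 7 + 20/23 = 181/23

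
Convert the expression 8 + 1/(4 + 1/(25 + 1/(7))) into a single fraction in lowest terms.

5864/711

Work from the innermost term outward:
Start with 7.
25 + 1/(7/1) = 25 + 1/7 = 176/7
4 + 1/(176/7) = 4 + 7/176 = 711/176
8 + 1/(711/176) = 8 + 176/711 = 5864/711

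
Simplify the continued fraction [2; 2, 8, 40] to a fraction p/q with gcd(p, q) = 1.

Starting at the tail and folding back:
Start with 40.
8 + 1/(40/1) = 8 + 1/40 = 321/40
2 + 1/(321/40) = 2 + 40/321 = 682/321
2 + 1/(682/321) = 2 + 321/682 = 1685/682

1685/682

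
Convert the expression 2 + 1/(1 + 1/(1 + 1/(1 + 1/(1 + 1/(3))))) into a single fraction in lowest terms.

47/18

Use the convergent recurrence hₖ = aₖ·hₖ₋₁ + hₖ₋₂ (and likewise for the denominators kₖ):
a_0 = 2: 2/1
a_1 = 1: 3/1
a_2 = 1: 5/2
a_3 = 1: 8/3
a_4 = 1: 13/5
a_5 = 3: 47/18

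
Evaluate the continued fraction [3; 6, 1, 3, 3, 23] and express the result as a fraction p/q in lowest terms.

Work from the innermost term outward:
Start with 23.
3 + 1/(23/1) = 3 + 1/23 = 70/23
3 + 1/(70/23) = 3 + 23/70 = 233/70
1 + 1/(233/70) = 1 + 70/233 = 303/233
6 + 1/(303/233) = 6 + 233/303 = 2051/303
3 + 1/(2051/303) = 3 + 303/2051 = 6456/2051

6456/2051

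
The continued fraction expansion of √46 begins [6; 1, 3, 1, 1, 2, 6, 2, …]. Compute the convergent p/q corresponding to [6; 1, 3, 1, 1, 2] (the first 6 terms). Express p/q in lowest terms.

156/23

a_0 = 6: 6/1
a_1 = 1: 7/1
a_2 = 3: 27/4
a_3 = 1: 34/5
a_4 = 1: 61/9
a_5 = 2: 156/23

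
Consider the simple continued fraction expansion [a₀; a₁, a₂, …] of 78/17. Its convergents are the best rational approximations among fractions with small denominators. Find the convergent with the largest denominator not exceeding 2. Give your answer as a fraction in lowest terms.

a_0 = 4: 4/1  (≤ bound)
a_1 = 1: 5/1  (≤ bound)
a_2 = 1: 9/2  (≤ bound)
a_3 = 2: 23/5  (> 2, stop)

9/2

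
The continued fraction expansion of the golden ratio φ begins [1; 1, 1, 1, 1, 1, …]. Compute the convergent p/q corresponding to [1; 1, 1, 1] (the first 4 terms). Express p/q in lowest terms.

5/3

a_0 = 1: 1/1
a_1 = 1: 2/1
a_2 = 1: 3/2
a_3 = 1: 5/3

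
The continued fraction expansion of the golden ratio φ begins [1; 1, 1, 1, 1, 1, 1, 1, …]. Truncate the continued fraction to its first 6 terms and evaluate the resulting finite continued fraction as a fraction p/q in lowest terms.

13/8

Start with 1.
1 + 1/(1/1) = 1 + 1/1 = 2/1
1 + 1/(2/1) = 1 + 1/2 = 3/2
1 + 1/(3/2) = 1 + 2/3 = 5/3
1 + 1/(5/3) = 1 + 3/5 = 8/5
1 + 1/(8/5) = 1 + 5/8 = 13/8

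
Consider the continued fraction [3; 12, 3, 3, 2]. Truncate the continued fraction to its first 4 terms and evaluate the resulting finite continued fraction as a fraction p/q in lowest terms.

Use the convergent recurrence hₖ = aₖ·hₖ₋₁ + hₖ₋₂ (and likewise for the denominators kₖ):
a_0 = 3: 3/1
a_1 = 12: 37/12
a_2 = 3: 114/37
a_3 = 3: 379/123

379/123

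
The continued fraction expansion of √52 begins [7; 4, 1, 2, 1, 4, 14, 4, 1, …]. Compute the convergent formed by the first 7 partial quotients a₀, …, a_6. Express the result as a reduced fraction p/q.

a_0 = 7: 7/1
a_1 = 4: 29/4
a_2 = 1: 36/5
a_3 = 2: 101/14
a_4 = 1: 137/19
a_5 = 4: 649/90
a_6 = 14: 9223/1279

9223/1279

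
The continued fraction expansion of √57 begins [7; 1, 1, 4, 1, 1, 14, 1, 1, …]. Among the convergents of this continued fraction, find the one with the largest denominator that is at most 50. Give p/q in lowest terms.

a_0 = 7: 7/1  (≤ bound)
a_1 = 1: 8/1  (≤ bound)
a_2 = 1: 15/2  (≤ bound)
a_3 = 4: 68/9  (≤ bound)
a_4 = 1: 83/11  (≤ bound)
a_5 = 1: 151/20  (≤ bound)
a_6 = 14: 2197/291  (> 50, stop)

151/20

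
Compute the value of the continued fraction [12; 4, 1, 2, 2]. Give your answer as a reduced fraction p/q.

Collapse the nested fraction from the inside out:
Start with 2.
2 + 1/(2/1) = 2 + 1/2 = 5/2
1 + 1/(5/2) = 1 + 2/5 = 7/5
4 + 1/(7/5) = 4 + 5/7 = 33/7
12 + 1/(33/7) = 12 + 7/33 = 403/33

403/33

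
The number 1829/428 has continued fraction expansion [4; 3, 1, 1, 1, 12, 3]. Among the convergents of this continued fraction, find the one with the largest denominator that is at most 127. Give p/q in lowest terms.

47/11

List convergents until the denominator exceeds the bound:
a_0 = 4: 4/1  (≤ bound)
a_1 = 3: 13/3  (≤ bound)
a_2 = 1: 17/4  (≤ bound)
a_3 = 1: 30/7  (≤ bound)
a_4 = 1: 47/11  (≤ bound)
a_5 = 12: 594/139  (> 127, stop)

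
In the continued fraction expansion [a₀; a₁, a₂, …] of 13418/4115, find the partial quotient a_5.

11

13418 ÷ 4115 → quotient 3, remainder 1073
4115 ÷ 1073 → quotient 3, remainder 896
1073 ÷ 896 → quotient 1, remainder 177
896 ÷ 177 → quotient 5, remainder 11
177 ÷ 11 → quotient 16, remainder 1
11 ÷ 1 → quotient 11, remainder 0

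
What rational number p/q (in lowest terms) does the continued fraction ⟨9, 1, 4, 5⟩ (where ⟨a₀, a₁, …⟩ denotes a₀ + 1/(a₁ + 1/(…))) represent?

255/26

Compute successive convergents:
a_0 = 9: 9/1
a_1 = 1: 10/1
a_2 = 4: 49/5
a_3 = 5: 255/26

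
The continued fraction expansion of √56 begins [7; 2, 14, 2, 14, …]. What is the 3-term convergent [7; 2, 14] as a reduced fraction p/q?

Work from the innermost term outward:
Start with 14.
2 + 1/(14/1) = 2 + 1/14 = 29/14
7 + 1/(29/14) = 7 + 14/29 = 217/29

217/29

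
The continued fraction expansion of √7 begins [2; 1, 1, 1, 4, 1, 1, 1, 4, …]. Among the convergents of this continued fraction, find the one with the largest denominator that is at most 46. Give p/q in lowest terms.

a_0 = 2: 2/1  (≤ bound)
a_1 = 1: 3/1  (≤ bound)
a_2 = 1: 5/2  (≤ bound)
a_3 = 1: 8/3  (≤ bound)
a_4 = 4: 37/14  (≤ bound)
a_5 = 1: 45/17  (≤ bound)
a_6 = 1: 82/31  (≤ bound)
a_7 = 1: 127/48  (> 46, stop)

82/31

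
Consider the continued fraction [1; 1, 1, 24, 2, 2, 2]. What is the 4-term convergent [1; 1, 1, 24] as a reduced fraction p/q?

74/49

Starting at the tail and folding back:
Start with 24.
1 + 1/(24/1) = 1 + 1/24 = 25/24
1 + 1/(25/24) = 1 + 24/25 = 49/25
1 + 1/(49/25) = 1 + 25/49 = 74/49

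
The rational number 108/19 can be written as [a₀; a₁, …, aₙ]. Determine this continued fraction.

Apply division with remainder until the remainder is 0:
108 = 5·19 + 13, so a_0 = 5
19 = 1·13 + 6, so a_1 = 1
13 = 2·6 + 1, so a_2 = 2
6 = 6·1 + 0, so a_3 = 6

[5; 1, 2, 6]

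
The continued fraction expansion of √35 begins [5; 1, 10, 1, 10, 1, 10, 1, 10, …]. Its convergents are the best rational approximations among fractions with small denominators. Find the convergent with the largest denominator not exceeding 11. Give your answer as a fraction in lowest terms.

65/11

List convergents until the denominator exceeds the bound:
a_0 = 5: 5/1  (≤ bound)
a_1 = 1: 6/1  (≤ bound)
a_2 = 10: 65/11  (≤ bound)
a_3 = 1: 71/12  (> 11, stop)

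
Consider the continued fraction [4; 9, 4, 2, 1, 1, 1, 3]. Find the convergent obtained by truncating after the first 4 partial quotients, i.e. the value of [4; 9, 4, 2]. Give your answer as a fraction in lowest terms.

Build up convergents one term at a time:
a_0 = 4: 4/1
a_1 = 9: 37/9
a_2 = 4: 152/37
a_3 = 2: 341/83

341/83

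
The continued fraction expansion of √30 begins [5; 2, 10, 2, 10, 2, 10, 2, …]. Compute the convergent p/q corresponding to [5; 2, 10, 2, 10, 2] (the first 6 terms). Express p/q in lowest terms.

Start with 2.
10 + 1/(2/1) = 10 + 1/2 = 21/2
2 + 1/(21/2) = 2 + 2/21 = 44/21
10 + 1/(44/21) = 10 + 21/44 = 461/44
2 + 1/(461/44) = 2 + 44/461 = 966/461
5 + 1/(966/461) = 5 + 461/966 = 5291/966

5291/966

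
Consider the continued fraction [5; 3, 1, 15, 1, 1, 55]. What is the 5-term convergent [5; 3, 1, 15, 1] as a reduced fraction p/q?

Build up convergents one term at a time:
a_0 = 5: 5/1
a_1 = 3: 16/3
a_2 = 1: 21/4
a_3 = 15: 331/63
a_4 = 1: 352/67

352/67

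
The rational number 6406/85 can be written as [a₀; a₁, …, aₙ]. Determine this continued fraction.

Run the Euclidean algorithm, recording each quotient:
6406 = 75·85 + 31, so a_0 = 75
85 = 2·31 + 23, so a_1 = 2
31 = 1·23 + 8, so a_2 = 1
23 = 2·8 + 7, so a_3 = 2
8 = 1·7 + 1, so a_4 = 1
7 = 7·1 + 0, so a_5 = 7

[75; 2, 1, 2, 1, 7]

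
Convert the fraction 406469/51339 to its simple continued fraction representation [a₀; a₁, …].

Run the Euclidean algorithm, recording each quotient:
406469 ÷ 51339 → quotient 7, remainder 47096
51339 ÷ 47096 → quotient 1, remainder 4243
47096 ÷ 4243 → quotient 11, remainder 423
4243 ÷ 423 → quotient 10, remainder 13
423 ÷ 13 → quotient 32, remainder 7
13 ÷ 7 → quotient 1, remainder 6
7 ÷ 6 → quotient 1, remainder 1
6 ÷ 1 → quotient 6, remainder 0

[7; 1, 11, 10, 32, 1, 1, 6]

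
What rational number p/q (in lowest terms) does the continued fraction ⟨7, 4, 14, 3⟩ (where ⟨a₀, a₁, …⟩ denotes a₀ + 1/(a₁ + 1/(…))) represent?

Compute successive convergents:
a_0 = 7: 7/1
a_1 = 4: 29/4
a_2 = 14: 413/57
a_3 = 3: 1268/175

1268/175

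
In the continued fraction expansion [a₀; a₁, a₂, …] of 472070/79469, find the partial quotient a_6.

472070 = 5·79469 + 74725, so a_0 = 5
79469 = 1·74725 + 4744, so a_1 = 1
74725 = 15·4744 + 3565, so a_2 = 15
4744 = 1·3565 + 1179, so a_3 = 1
3565 = 3·1179 + 28, so a_4 = 3
1179 = 42·28 + 3, so a_5 = 42
28 = 9·3 + 1, so a_6 = 9

9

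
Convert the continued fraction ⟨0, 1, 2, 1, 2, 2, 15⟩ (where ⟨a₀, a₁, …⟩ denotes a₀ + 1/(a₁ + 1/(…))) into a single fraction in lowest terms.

Start with 15.
2 + 1/(15/1) = 2 + 1/15 = 31/15
2 + 1/(31/15) = 2 + 15/31 = 77/31
1 + 1/(77/31) = 1 + 31/77 = 108/77
2 + 1/(108/77) = 2 + 77/108 = 293/108
1 + 1/(293/108) = 1 + 108/293 = 401/293
0 + 1/(401/293) = 0 + 293/401 = 293/401

293/401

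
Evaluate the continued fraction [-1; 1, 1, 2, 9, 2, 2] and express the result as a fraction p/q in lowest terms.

-99/245

Starting at the tail and folding back:
Start with 2.
2 + 1/(2/1) = 2 + 1/2 = 5/2
9 + 1/(5/2) = 9 + 2/5 = 47/5
2 + 1/(47/5) = 2 + 5/47 = 99/47
1 + 1/(99/47) = 1 + 47/99 = 146/99
1 + 1/(146/99) = 1 + 99/146 = 245/146
-1 + 1/(245/146) = -1 + 146/245 = -99/245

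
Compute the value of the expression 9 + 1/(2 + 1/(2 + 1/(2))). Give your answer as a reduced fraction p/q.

a_0 = 9: 9/1
a_1 = 2: 19/2
a_2 = 2: 47/5
a_3 = 2: 113/12

113/12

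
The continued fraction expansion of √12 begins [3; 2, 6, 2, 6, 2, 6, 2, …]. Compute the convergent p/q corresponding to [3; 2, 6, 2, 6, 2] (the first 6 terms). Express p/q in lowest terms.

Start with 2.
6 + 1/(2/1) = 6 + 1/2 = 13/2
2 + 1/(13/2) = 2 + 2/13 = 28/13
6 + 1/(28/13) = 6 + 13/28 = 181/28
2 + 1/(181/28) = 2 + 28/181 = 390/181
3 + 1/(390/181) = 3 + 181/390 = 1351/390

1351/390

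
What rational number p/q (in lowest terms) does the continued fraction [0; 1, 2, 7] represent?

Work from the innermost term outward:
Start with 7.
2 + 1/(7/1) = 2 + 1/7 = 15/7
1 + 1/(15/7) = 1 + 7/15 = 22/15
0 + 1/(22/15) = 0 + 15/22 = 15/22

15/22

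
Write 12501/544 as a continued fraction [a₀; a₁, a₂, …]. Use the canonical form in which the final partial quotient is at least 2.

[22; 1, 48, 2, 5]

12501 = 22·544 + 533, so a_0 = 22
544 = 1·533 + 11, so a_1 = 1
533 = 48·11 + 5, so a_2 = 48
11 = 2·5 + 1, so a_3 = 2
5 = 5·1 + 0, so a_4 = 5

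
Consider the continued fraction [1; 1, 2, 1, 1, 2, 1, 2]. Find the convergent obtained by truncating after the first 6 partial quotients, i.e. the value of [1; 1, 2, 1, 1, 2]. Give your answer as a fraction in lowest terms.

Compute successive convergents:
a_0 = 1: 1/1
a_1 = 1: 2/1
a_2 = 2: 5/3
a_3 = 1: 7/4
a_4 = 1: 12/7
a_5 = 2: 31/18

31/18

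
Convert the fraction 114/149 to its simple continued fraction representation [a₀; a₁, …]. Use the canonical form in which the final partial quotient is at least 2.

[0; 1, 3, 3, 1, 8]

114 ÷ 149 → quotient 0, remainder 114
149 ÷ 114 → quotient 1, remainder 35
114 ÷ 35 → quotient 3, remainder 9
35 ÷ 9 → quotient 3, remainder 8
9 ÷ 8 → quotient 1, remainder 1
8 ÷ 1 → quotient 8, remainder 0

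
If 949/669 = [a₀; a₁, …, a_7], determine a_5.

3

949 ÷ 669 → quotient 1, remainder 280
669 ÷ 280 → quotient 2, remainder 109
280 ÷ 109 → quotient 2, remainder 62
109 ÷ 62 → quotient 1, remainder 47
62 ÷ 47 → quotient 1, remainder 15
47 ÷ 15 → quotient 3, remainder 2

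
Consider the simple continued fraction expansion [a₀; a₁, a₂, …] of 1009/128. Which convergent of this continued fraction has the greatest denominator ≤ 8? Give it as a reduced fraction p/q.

a_0 = 7: 7/1  (≤ bound)
a_1 = 1: 8/1  (≤ bound)
a_2 = 7: 63/8  (≤ bound)
a_3 = 1: 71/9  (> 8, stop)

63/8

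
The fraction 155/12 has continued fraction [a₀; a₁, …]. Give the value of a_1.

⌊155/12⌋ = 12, remainder 11
⌊12/11⌋ = 1, remainder 1

1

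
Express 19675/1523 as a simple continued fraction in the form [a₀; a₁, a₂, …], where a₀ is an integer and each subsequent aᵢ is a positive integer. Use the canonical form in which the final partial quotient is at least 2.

[12; 1, 11, 3, 1, 1, 5, 3]

Run the Euclidean algorithm, recording each quotient:
19675 ÷ 1523 → quotient 12, remainder 1399
1523 ÷ 1399 → quotient 1, remainder 124
1399 ÷ 124 → quotient 11, remainder 35
124 ÷ 35 → quotient 3, remainder 19
35 ÷ 19 → quotient 1, remainder 16
19 ÷ 16 → quotient 1, remainder 3
16 ÷ 3 → quotient 5, remainder 1
3 ÷ 1 → quotient 3, remainder 0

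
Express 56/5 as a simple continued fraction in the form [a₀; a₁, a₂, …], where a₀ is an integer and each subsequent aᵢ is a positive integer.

[11; 5]

56 ÷ 5 → quotient 11, remainder 1
5 ÷ 1 → quotient 5, remainder 0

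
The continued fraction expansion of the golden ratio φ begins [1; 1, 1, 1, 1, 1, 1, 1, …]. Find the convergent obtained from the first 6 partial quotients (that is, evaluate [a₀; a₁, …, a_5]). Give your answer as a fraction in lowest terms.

a_0 = 1: 1/1
a_1 = 1: 2/1
a_2 = 1: 3/2
a_3 = 1: 5/3
a_4 = 1: 8/5
a_5 = 1: 13/8

13/8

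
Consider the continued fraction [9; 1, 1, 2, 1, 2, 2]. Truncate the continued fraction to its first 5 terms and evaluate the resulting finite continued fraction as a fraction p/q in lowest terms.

67/7

Start with 1.
2 + 1/(1/1) = 2 + 1/1 = 3/1
1 + 1/(3/1) = 1 + 1/3 = 4/3
1 + 1/(4/3) = 1 + 3/4 = 7/4
9 + 1/(7/4) = 9 + 4/7 = 67/7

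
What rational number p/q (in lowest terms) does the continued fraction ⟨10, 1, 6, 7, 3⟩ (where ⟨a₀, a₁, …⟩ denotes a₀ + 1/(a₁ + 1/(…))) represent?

1705/157

Work from the innermost term outward:
Start with 3.
7 + 1/(3/1) = 7 + 1/3 = 22/3
6 + 1/(22/3) = 6 + 3/22 = 135/22
1 + 1/(135/22) = 1 + 22/135 = 157/135
10 + 1/(157/135) = 10 + 135/157 = 1705/157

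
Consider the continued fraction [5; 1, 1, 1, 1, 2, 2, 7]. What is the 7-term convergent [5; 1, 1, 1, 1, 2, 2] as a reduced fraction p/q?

174/31

a_0 = 5: 5/1
a_1 = 1: 6/1
a_2 = 1: 11/2
a_3 = 1: 17/3
a_4 = 1: 28/5
a_5 = 2: 73/13
a_6 = 2: 174/31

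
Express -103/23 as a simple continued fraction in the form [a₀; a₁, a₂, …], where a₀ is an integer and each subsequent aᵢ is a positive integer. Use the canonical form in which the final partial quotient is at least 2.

-103 ÷ 23 → quotient -5, remainder 12
23 ÷ 12 → quotient 1, remainder 11
12 ÷ 11 → quotient 1, remainder 1
11 ÷ 1 → quotient 11, remainder 0

[-5; 1, 1, 11]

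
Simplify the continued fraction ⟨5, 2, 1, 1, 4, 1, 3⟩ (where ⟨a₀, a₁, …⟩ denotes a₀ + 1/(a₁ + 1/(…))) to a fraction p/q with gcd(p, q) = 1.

a_0 = 5: 5/1
a_1 = 2: 11/2
a_2 = 1: 16/3
a_3 = 1: 27/5
a_4 = 4: 124/23
a_5 = 1: 151/28
a_6 = 3: 577/107

577/107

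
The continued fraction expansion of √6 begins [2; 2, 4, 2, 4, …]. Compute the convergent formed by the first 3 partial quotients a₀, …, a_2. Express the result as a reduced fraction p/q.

22/9

Start with 4.
2 + 1/(4/1) = 2 + 1/4 = 9/4
2 + 1/(9/4) = 2 + 4/9 = 22/9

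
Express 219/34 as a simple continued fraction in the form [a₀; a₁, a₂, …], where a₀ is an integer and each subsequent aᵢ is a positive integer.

Repeatedly divide and take the remainder:
219 = 6·34 + 15, so a_0 = 6
34 = 2·15 + 4, so a_1 = 2
15 = 3·4 + 3, so a_2 = 3
4 = 1·3 + 1, so a_3 = 1
3 = 3·1 + 0, so a_4 = 3

[6; 2, 3, 1, 3]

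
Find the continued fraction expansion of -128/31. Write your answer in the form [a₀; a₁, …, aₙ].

-128 ÷ 31 → quotient -5, remainder 27
31 ÷ 27 → quotient 1, remainder 4
27 ÷ 4 → quotient 6, remainder 3
4 ÷ 3 → quotient 1, remainder 1
3 ÷ 1 → quotient 3, remainder 0

[-5; 1, 6, 1, 3]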